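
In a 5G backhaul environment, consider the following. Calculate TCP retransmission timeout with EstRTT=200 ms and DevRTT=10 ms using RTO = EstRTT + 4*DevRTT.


Given: EstRTT = 200 ms, DevRTT = 10 ms
Timeout = EstRTT + 4 * DevRTT
4 * DevRTT = 4 * 10 = 40
Timeout = 200 + 40 = 240 ms

240


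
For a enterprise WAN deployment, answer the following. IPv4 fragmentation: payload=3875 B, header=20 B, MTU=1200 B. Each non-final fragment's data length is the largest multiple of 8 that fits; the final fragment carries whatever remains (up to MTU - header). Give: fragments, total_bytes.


Max data per non-final fragment = floor((MTU - header)/8)*8 = floor((1200 - 20)/8)*8 = floor(1180/8)*8 = 1176 B
Final fragment needs no 8-byte alignment: it can carry up to MTU - header = 1180 B
Non-final fragments needed = ceil((payload - 1180) / 1176) = ceil(2695/1176) = ceil(2.2917) = 3
Number of fragments = 3 + 1 = 4
Fragment sizes (data): 3 * 1176 B + 347 B (last, 347 <= 1180 OK)
Total bytes sent = payload + n_frags * header = 3875 + 4*20 = 3875 + 80 = 3955 B

4, 3955


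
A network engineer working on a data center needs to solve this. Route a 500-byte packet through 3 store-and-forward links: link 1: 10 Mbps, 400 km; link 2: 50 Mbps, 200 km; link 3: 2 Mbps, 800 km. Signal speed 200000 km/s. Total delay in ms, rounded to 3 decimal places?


Packet = 500 bytes = 4000 bits. Store-and-forward: sum (t_trans + t_prop) per link.
Link 1: t_trans = 4000/(10*10^6) s = 0.4000 ms; t_prop = 400/200000 s = 2.0000 ms; subtotal = 2.4000 ms
Link 2: t_trans = 4000/(50*10^6) s = 0.0800 ms; t_prop = 200/200000 s = 1.0000 ms; subtotal = 1.0800 ms
Link 3: t_trans = 4000/(2*10^6) s = 2.0000 ms; t_prop = 800/200000 s = 4.0000 ms; subtotal = 6.0000 ms
End-to-end = 2.4000 + 1.0800 + 6.0000 = 9.4800 ms -> 9.480 ms (3 dp)

9.480


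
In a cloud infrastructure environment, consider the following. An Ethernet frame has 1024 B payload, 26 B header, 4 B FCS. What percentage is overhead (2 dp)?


Given: payload = 1024 B, header = 26 B, trailer = 4 B
Overhead bytes = header + trailer = 26 + 4 = 30
Total frame = payload + overhead = 1024 + 30 = 1054
Overhead % = 30 / 1054 * 100 = 2.8463% -> 2.85% (2 dp)

2.85


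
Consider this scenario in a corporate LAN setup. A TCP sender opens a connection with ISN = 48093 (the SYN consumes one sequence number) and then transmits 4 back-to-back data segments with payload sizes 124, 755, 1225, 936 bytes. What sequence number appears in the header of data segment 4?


The SYN occupies sequence number ISN = 48093, so the first data byte is ISN + 1 = 48094.
SEQ of data segment i = (ISN + 1) + sum of payload sizes of segments 1..i-1.
Segment 1: SEQ = 48094, payload = 124 bytes
Segment 2: SEQ = 48218, payload = 755 bytes
Segment 3: SEQ = 48973, payload = 1225 bytes
Segment 4: SEQ = 50198, payload = 936 bytes
SEQ of segment 4 = 48094 + 124 + 755 + 1225 = 50198

50198


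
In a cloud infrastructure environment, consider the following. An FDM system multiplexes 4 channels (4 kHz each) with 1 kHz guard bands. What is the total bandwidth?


Given: 4 channels, 4 kHz each, guard = 1 kHz
Channel bandwidth = 4 * 4 = 16 kHz
Guard bands = 3 gaps * 1 kHz = 3 kHz
Total = 16 + 3 = 19 kHz

19


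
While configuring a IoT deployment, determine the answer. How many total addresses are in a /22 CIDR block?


Given: CIDR prefix /22
Host bits = 32 - 22 = 10
Total addresses = 2^10 = 1024

1024


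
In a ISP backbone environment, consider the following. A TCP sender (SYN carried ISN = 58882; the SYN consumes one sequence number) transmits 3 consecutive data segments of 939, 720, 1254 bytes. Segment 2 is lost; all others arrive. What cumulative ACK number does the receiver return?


SYN uses sequence number 58882; first data byte = ISN + 1 = 58883.
Segment 1: SEQ = 58883, len = 939 B, covers [58883, 59821]
Segment 2: SEQ = 59822, len = 720 B, covers [59822, 60541] [LOST]
Segment 3: SEQ = 60542, len = 1254 B, covers [60542, 61795]
In-order data received: bytes [58883, 59821] (segments 1..1).
Segment 2 missing -> gap begins at byte 59822; later segments buffered out of order.
Cumulative ACK = next expected in-order byte = 58883 + 939 = 59822

59822


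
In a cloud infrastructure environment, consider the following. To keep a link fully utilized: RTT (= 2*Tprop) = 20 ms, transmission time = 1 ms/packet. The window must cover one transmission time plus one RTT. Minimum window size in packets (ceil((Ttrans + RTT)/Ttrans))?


Given: Ttrans = 1 ms, RTT = 20 ms (= 2 * Tprop, Tprop = 10 ms)
Time until first ACK returns = Ttrans + RTT = 1 + 20 = 21 ms
Need W * Ttrans >= Ttrans + RTT  ->  W >= (Ttrans + RTT) / Ttrans
(Ttrans + RTT) / Ttrans = 21 / 1 = 21
W_min = ceil(21) = 21

21


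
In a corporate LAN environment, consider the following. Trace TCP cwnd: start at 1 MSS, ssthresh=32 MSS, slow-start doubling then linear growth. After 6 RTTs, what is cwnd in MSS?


RTT 0: cwnd = 1 MSS (initial)
RTT 1: cwnd = 2 MSS (slow start, doubled)
RTT 2: cwnd = 4 MSS (slow start, doubled)
RTT 3: cwnd = 8 MSS (slow start, doubled)
RTT 4: cwnd = 16 MSS (slow start, doubled)
RTT 5: cwnd = 32 MSS (slow start, doubled)
RTT 6: cwnd = 33 MSS (congestion avoidance, +1)

33


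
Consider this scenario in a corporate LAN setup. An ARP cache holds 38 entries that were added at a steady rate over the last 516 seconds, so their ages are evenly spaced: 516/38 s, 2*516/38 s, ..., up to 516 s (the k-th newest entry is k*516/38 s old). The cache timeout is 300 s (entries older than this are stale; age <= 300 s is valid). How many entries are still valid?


Ages are k * 516/38 s for k = 1..38 (spacing = 13.5789 s).
Entry k is valid iff k * 516/38 <= 300 iff k <= 38 * 300 / 516 = 22.0930
n_valid = floor(22.0930) = 22
(n_stale = 38 - 22 = 16)

22


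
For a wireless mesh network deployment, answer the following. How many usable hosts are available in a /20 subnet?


Given: subnet mask /20
Host bits = 32 - 20 = 12
Total addresses = 2^12 = 4096
Usable hosts = 4096 - 2 (network + broadcast) = 4094

4094


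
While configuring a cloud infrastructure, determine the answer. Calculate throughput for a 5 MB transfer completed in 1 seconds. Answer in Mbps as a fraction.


Given: file = 5 MB, time = 1 s
File in Mb = 5 * 8 = 40 Mb
Throughput = 40 / 1 Mbps
Throughput = 40 Mbps

40


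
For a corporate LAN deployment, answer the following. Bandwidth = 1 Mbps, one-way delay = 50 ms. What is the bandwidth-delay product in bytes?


Given: bandwidth = 1 Mbps, delay = 50 ms
BDP in bits = 1 * 10^6 * 50 / 1000
BDP in bits = 50000
BDP in bytes = 50000 / 8 = 6250

6250


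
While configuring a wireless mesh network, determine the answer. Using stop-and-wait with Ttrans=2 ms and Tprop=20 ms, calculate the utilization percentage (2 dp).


Given: Ttrans = 2 ms, Tprop = 20 ms
RTT = 2 * Tprop = 2 * 20 = 40 ms
U = Ttrans / (Ttrans + RTT)
U = 2 / (2 + 40)
U = 2 / 42 = 0.047619
U% = 4.76%

4.76


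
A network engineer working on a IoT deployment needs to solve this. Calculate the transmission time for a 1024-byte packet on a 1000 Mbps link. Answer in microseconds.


Given: packet = 1024 bytes, bandwidth = 1000 Mbps
Packet in bits = 1024 * 8 = 8192 bits
Bandwidth = 1000 * 10^6 = 1000000000 bps
Time = 8192 / 1000000000 seconds
Time in us = 8192 * 10^6 / 1000000000 = 8.192

8.192


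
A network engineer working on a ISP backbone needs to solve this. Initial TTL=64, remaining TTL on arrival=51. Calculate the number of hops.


Given: initial TTL = 64, received TTL = 51
Hops = initial TTL - received TTL
Hops = 64 - 51 = 13

13


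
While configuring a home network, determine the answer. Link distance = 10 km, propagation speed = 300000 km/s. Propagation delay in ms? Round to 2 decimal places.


Given: distance = 10 km, speed = 300000 km/s
Delay = distance / speed = 10 / 300000 seconds
Delay in ms = 10 * 1000 / 300000
Delay = 0.0333 ms
Rounded to 2 dp = 0.03 ms

0.03


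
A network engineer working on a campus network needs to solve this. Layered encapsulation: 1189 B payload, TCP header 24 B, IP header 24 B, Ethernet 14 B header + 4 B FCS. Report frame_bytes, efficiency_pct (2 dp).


TCP segment = 1189 + 24 = 1213 B
IP packet = 1213 + 24 = 1237 B
Ethernet frame = 1237 + 14 + 4 = 1255 B
Efficiency = app / frame = 1189 / 1255 = 0.947410 = 94.7410% -> 94.74% (2 dp)

1255, 94.74


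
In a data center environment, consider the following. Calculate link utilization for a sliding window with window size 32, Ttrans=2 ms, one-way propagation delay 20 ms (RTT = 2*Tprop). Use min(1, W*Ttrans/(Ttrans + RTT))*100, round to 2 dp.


Given: W = 32, Ttrans = 2 ms, RTT = 40 ms (= 2 * Tprop, Tprop = 20 ms)
Cycle time = Ttrans + RTT = 2 + 40 = 42 ms (first packet sent until its ACK returns)
W * Ttrans = 32 * 2 = 64 ms of sending per cycle
W * Ttrans / (Ttrans + RTT) = 64 / 42 = 1.523810
U = min(1, 1.523810) = 1.000000
U% = 100.00%

100.00


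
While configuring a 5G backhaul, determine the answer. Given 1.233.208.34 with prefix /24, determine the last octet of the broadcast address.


Given: IP = 1.233.208.34, prefix = /24
Host bits = 32 - 24 = 8
Network last octet = 34 AND mask = 0
Host part size = 2^8 - 1 = 255
Broadcast last octet = 0 OR 255 = 255

255


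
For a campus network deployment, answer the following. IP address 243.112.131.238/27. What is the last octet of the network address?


Given: IP = 243.112.131.238, prefix = /27
Subnet mask = 255.255.255.224
Last octet of IP: 238
Last octet of mask: 224
Network last octet = 238 AND 224 = 224

224


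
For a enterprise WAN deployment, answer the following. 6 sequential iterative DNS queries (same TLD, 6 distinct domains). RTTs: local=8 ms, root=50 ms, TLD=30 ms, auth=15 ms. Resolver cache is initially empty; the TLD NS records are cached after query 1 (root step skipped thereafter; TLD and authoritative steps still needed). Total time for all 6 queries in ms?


Lookup 1 (cold cache): local + root + TLD + auth = 8 + 50 + 30 + 15 = 103 ms
Lookups 2..6 (TLD NS cached -> skip root; new domain -> still ask TLD and auth): local + TLD + auth = 8 + 30 + 15 = 53 ms each
Remaining 5 lookups: 5 * 53 = 265 ms
Total = 103 + 265 = 368 ms

368


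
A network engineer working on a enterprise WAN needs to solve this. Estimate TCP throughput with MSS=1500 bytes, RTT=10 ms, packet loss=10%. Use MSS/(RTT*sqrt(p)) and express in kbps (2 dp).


Given: MSS = 1500 bytes, RTT = 10 ms, loss = 10%
RTT in seconds = 10 / 1000 = 0.01
Loss rate = 10% = 0.1
sqrt(loss) = sqrt(0.1) = 0.316227766017
Throughput (bytes/s) = 1500 / (0.01 * 0.316227766017) = 474341.6490
Throughput (kbps) = 474341.6490 * 8 / 1000 = 3794.733192 -> 3794.73 kbps (2 dp)

3794.73


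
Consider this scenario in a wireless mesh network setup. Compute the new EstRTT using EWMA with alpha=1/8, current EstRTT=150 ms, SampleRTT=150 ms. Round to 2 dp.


Given: EstRTT = 150 ms, SampleRTT = 150 ms, alpha = 1/8
New EstRTT = (1 - alpha) * EstRTT + alpha * SampleRTT
(7/8) * 150 = 131.25
(1/8) * 150 = 18.75
New EstRTT = 131.25 + 18.75 = 150 ms -> 150.00 ms (2 dp)

150.00


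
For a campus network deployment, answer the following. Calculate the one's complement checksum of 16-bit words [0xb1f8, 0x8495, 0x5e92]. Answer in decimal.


Given words: [0xb1f8, 0x8495, 0x5e92]
Step 1: Sum all words
Raw sum = 45560 + 33941 + 24210 = 103711
Step 2: Fold carry: (38175 + 1) = 38176
One's complement = ~38176 & 0xFFFF = 27359

27359


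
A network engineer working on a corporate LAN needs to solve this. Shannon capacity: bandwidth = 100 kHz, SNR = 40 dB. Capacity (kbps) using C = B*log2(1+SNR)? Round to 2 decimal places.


Given: B = 100 kHz, SNR = 40 dB
SNR linear = 10^(40/10) = 10000
1 + SNR = 10001
log2(10001) = 13.2878566418
C = 100 * 1000 * 13.2878566418 = 1328785.6642 bps
C = 1328.785664 kbps -> 1328.79 kbps (2 dp)

1328.79


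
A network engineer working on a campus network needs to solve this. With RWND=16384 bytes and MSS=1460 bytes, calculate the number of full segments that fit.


Given: RWND = 16384 bytes, MSS = 1460 bytes
Full segments = floor(RWND / MSS)
Full segments = floor(16384 / 1460)
Full segments = floor(11.2219) = 11

11


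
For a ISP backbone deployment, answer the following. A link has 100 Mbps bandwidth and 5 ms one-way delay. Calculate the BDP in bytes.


Given: bandwidth = 100 Mbps, delay = 5 ms
BDP in bits = 100 * 10^6 * 5 / 1000
BDP in bits = 500000
BDP in bytes = 500000 / 8 = 62500

62500


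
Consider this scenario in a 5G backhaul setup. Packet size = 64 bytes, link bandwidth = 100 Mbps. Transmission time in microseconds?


Given: packet = 64 bytes, bandwidth = 100 Mbps
Packet in bits = 64 * 8 = 512 bits
Bandwidth = 100 * 10^6 = 100000000 bps
Time = 512 / 100000000 seconds
Time in us = 512 * 10^6 / 100000000 = 5.12

5.12


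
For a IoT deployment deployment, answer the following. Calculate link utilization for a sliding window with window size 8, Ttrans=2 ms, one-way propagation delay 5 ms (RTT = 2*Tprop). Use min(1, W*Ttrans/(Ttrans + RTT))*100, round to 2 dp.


Given: W = 8, Ttrans = 2 ms, RTT = 10 ms (= 2 * Tprop, Tprop = 5 ms)
Cycle time = Ttrans + RTT = 2 + 10 = 12 ms (first packet sent until its ACK returns)
W * Ttrans = 8 * 2 = 16 ms of sending per cycle
W * Ttrans / (Ttrans + RTT) = 16 / 12 = 1.333333
U = min(1, 1.333333) = 1.000000
U% = 100.00%

100.00


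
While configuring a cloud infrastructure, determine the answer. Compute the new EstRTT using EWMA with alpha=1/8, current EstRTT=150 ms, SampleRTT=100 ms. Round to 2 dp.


Given: EstRTT = 150 ms, SampleRTT = 100 ms, alpha = 1/8
New EstRTT = (1 - alpha) * EstRTT + alpha * SampleRTT
(7/8) * 150 = 131.25
(1/8) * 100 = 12.5
New EstRTT = 131.25 + 12.5 = 143.75 ms -> 143.75 ms (2 dp)

143.75


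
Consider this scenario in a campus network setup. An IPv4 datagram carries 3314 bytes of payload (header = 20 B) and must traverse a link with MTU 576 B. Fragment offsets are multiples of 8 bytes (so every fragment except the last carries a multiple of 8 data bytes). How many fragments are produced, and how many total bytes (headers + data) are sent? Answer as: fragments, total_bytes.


Max data per non-final fragment = floor((MTU - header)/8)*8 = floor((576 - 20)/8)*8 = floor(556/8)*8 = 552 B
Final fragment needs no 8-byte alignment: it can carry up to MTU - header = 556 B
Non-final fragments needed = ceil((payload - 556) / 552) = ceil(2758/552) = ceil(4.9964) = 5
Number of fragments = 5 + 1 = 6
Fragment sizes (data): 5 * 552 B + 554 B (last, 554 <= 556 OK)
Total bytes sent = payload + n_frags * header = 3314 + 6*20 = 3314 + 120 = 3434 B

6, 3434


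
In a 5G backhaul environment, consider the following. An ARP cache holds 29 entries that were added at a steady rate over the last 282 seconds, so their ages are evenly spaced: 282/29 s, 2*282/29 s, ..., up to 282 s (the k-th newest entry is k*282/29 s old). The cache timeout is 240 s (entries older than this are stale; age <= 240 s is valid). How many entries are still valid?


Ages are k * 282/29 s for k = 1..29 (spacing = 9.7241 s).
Entry k is valid iff k * 282/29 <= 240 iff k <= 29 * 240 / 282 = 24.6809
n_valid = floor(24.6809) = 24
(n_stale = 29 - 24 = 5)

24


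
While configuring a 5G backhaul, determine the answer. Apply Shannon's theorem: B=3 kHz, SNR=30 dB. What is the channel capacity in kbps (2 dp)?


Given: B = 3 kHz, SNR = 30 dB
SNR linear = 10^(30/10) = 1000
1 + SNR = 1001
log2(1001) = 9.9672262588
C = 3 * 1000 * 9.9672262588 = 29901.6788 bps
C = 29.901679 kbps -> 29.90 kbps (2 dp)

29.90


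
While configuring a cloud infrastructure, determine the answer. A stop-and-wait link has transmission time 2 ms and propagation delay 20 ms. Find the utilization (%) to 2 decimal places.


Given: Ttrans = 2 ms, Tprop = 20 ms
RTT = 2 * Tprop = 2 * 20 = 40 ms
U = Ttrans / (Ttrans + RTT)
U = 2 / (2 + 40)
U = 2 / 42 = 0.047619
U% = 4.76%

4.76


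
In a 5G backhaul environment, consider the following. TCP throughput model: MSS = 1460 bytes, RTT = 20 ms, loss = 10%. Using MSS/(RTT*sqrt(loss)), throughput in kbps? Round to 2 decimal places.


Given: MSS = 1460 bytes, RTT = 20 ms, loss = 10%
RTT in seconds = 20 / 1000 = 0.02
Loss rate = 10% = 0.1
sqrt(loss) = sqrt(0.1) = 0.316227766017
Throughput (bytes/s) = 1460 / (0.02 * 0.316227766017) = 230846.2692
Throughput (kbps) = 230846.2692 * 8 / 1000 = 1846.770154 -> 1846.77 kbps (2 dp)

1846.77


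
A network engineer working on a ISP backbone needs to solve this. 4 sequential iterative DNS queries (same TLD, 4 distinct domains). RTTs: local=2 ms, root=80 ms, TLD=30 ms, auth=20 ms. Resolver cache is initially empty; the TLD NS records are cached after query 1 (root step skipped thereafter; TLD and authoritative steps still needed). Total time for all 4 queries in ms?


Lookup 1 (cold cache): local + root + TLD + auth = 2 + 80 + 30 + 20 = 132 ms
Lookups 2..4 (TLD NS cached -> skip root; new domain -> still ask TLD and auth): local + TLD + auth = 2 + 30 + 20 = 52 ms each
Remaining 3 lookups: 3 * 52 = 156 ms
Total = 132 + 156 = 288 ms

288


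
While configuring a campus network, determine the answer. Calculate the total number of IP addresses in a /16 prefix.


Given: CIDR prefix /16
Host bits = 32 - 16 = 16
Total addresses = 2^16 = 65536

65536


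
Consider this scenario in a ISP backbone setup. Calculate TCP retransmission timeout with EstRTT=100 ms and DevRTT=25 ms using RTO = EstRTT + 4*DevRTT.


Given: EstRTT = 100 ms, DevRTT = 25 ms
Timeout = EstRTT + 4 * DevRTT
4 * DevRTT = 4 * 25 = 100
Timeout = 100 + 100 = 200 ms

200


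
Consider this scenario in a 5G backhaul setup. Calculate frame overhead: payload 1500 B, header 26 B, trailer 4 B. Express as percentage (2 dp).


Given: payload = 1500 B, header = 26 B, trailer = 4 B
Overhead bytes = header + trailer = 26 + 4 = 30
Total frame = payload + overhead = 1500 + 30 = 1530
Overhead % = 30 / 1530 * 100 = 1.9608% -> 1.96% (2 dp)

1.96


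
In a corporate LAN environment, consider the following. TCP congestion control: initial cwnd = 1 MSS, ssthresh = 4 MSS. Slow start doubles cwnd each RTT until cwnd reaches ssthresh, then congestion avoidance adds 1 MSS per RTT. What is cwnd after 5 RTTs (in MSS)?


RTT 0: cwnd = 1 MSS (initial)
RTT 1: cwnd = 2 MSS (slow start, doubled)
RTT 2: cwnd = 4 MSS (slow start, doubled)
RTT 3: cwnd = 5 MSS (congestion avoidance, +1)
RTT 4: cwnd = 6 MSS (congestion avoidance, +1)
RTT 5: cwnd = 7 MSS (congestion avoidance, +1)

7


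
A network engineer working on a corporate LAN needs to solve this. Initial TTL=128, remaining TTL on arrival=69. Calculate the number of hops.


Given: initial TTL = 128, received TTL = 69
Hops = initial TTL - received TTL
Hops = 128 - 69 = 59

59


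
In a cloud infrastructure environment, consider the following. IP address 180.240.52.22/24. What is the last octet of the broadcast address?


Given: IP = 180.240.52.22, prefix = /24
Host bits = 32 - 24 = 8
Network last octet = 22 AND mask = 0
Host part size = 2^8 - 1 = 255
Broadcast last octet = 0 OR 255 = 255

255


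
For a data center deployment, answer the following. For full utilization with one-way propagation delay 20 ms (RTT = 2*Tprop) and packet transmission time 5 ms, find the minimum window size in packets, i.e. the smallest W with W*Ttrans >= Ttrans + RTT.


Given: Ttrans = 5 ms, RTT = 40 ms (= 2 * Tprop, Tprop = 20 ms)
Time until first ACK returns = Ttrans + RTT = 5 + 40 = 45 ms
Need W * Ttrans >= Ttrans + RTT  ->  W >= (Ttrans + RTT) / Ttrans
(Ttrans + RTT) / Ttrans = 45 / 5 = 9
W_min = ceil(9) = 9

9


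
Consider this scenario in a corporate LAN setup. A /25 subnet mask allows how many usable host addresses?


Given: subnet mask /25
Host bits = 32 - 25 = 7
Total addresses = 2^7 = 128
Usable hosts = 128 - 2 (network + broadcast) = 126

126


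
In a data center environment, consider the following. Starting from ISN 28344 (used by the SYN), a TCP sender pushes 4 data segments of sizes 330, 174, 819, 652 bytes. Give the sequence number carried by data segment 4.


The SYN occupies sequence number ISN = 28344, so the first data byte is ISN + 1 = 28345.
SEQ of data segment i = (ISN + 1) + sum of payload sizes of segments 1..i-1.
Segment 1: SEQ = 28345, payload = 330 bytes
Segment 2: SEQ = 28675, payload = 174 bytes
Segment 3: SEQ = 28849, payload = 819 bytes
Segment 4: SEQ = 29668, payload = 652 bytes
SEQ of segment 4 = 28345 + 330 + 174 + 819 = 29668

29668


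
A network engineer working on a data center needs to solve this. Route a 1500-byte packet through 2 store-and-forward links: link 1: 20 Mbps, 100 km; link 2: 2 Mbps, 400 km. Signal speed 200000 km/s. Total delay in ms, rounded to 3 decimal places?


Packet = 1500 bytes = 12000 bits. Store-and-forward: sum (t_trans + t_prop) per link.
Link 1: t_trans = 12000/(20*10^6) s = 0.6000 ms; t_prop = 100/200000 s = 0.5000 ms; subtotal = 1.1000 ms
Link 2: t_trans = 12000/(2*10^6) s = 6.0000 ms; t_prop = 400/200000 s = 2.0000 ms; subtotal = 8.0000 ms
End-to-end = 1.1000 + 8.0000 = 9.1000 ms -> 9.100 ms (3 dp)

9.100


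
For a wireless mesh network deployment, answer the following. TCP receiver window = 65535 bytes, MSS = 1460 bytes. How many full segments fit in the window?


Given: RWND = 65535 bytes, MSS = 1460 bytes
Full segments = floor(RWND / MSS)
Full segments = floor(65535 / 1460)
Full segments = floor(44.887) = 44

44


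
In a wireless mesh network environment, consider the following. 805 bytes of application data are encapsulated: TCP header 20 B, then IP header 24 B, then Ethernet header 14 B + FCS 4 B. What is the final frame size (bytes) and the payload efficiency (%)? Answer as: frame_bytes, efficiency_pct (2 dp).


TCP segment = 805 + 20 = 825 B
IP packet = 825 + 24 = 849 B
Ethernet frame = 849 + 14 + 4 = 867 B
Efficiency = app / frame = 805 / 867 = 0.928489 = 92.8489% -> 92.85% (2 dp)

867, 92.85


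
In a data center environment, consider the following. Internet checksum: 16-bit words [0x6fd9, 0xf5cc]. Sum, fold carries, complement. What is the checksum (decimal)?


Given words: [0x6fd9, 0xf5cc]
Step 1: Sum all words
Raw sum = 28633 + 62924 = 91557
Step 2: Fold carry: (26021 + 1) = 26022
One's complement = ~26022 & 0xFFFF = 39513

39513


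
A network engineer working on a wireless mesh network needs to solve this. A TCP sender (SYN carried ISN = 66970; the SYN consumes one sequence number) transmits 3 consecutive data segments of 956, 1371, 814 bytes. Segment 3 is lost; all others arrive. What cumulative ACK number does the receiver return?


SYN uses sequence number 66970; first data byte = ISN + 1 = 66971.
Segment 1: SEQ = 66971, len = 956 B, covers [66971, 67926]
Segment 2: SEQ = 67927, len = 1371 B, covers [67927, 69297]
Segment 3: SEQ = 69298, len = 814 B, covers [69298, 70111] [LOST]
In-order data received: bytes [66971, 69297] (segments 1..2).
Segment 3 missing -> gap begins at byte 69298.
Cumulative ACK = next expected in-order byte = 66971 + 956 + 1371 = 69298

69298


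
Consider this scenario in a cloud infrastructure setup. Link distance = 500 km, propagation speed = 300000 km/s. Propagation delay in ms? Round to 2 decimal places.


Given: distance = 500 km, speed = 300000 km/s
Delay = distance / speed = 500 / 300000 seconds
Delay in ms = 500 * 1000 / 300000
Delay = 1.6667 ms
Rounded to 2 dp = 1.67 ms

1.67


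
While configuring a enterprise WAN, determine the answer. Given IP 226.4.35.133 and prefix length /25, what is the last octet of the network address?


Given: IP = 226.4.35.133, prefix = /25
Subnet mask = 255.255.255.128
Last octet of IP: 133
Last octet of mask: 128
Network last octet = 133 AND 128 = 128

128


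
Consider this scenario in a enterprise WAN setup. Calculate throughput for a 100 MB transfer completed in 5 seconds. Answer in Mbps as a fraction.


Given: file = 100 MB, time = 5 s
File in Mb = 100 * 8 = 800 Mb
Throughput = 800 / 5 Mbps
Throughput = 160 Mbps

160


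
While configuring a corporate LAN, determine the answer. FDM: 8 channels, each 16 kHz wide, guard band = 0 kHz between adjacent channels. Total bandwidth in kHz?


Given: 8 channels, 16 kHz each, guard = 0 kHz
Channel bandwidth = 8 * 16 = 128 kHz
Guard bands = 7 gaps * 0 kHz = 0 kHz
Total = 128 + 0 = 128 kHz

128


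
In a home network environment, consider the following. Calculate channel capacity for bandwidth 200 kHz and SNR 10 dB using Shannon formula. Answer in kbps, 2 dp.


Given: B = 200 kHz, SNR = 10 dB
SNR linear = 10^(10/10) = 10
1 + SNR = 11
log2(11) = 3.4594316186
C = 200 * 1000 * 3.4594316186 = 691886.3237 bps
C = 691.886324 kbps -> 691.89 kbps (2 dp)

691.89


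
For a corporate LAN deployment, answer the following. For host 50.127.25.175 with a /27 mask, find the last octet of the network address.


Given: IP = 50.127.25.175, prefix = /27
Subnet mask = 255.255.255.224
Last octet of IP: 175
Last octet of mask: 224
Network last octet = 175 AND 224 = 160

160


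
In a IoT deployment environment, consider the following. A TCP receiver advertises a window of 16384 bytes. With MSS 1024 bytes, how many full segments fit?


Given: RWND = 16384 bytes, MSS = 1024 bytes
Full segments = floor(RWND / MSS)
Full segments = floor(16384 / 1024)
Full segments = floor(16.0) = 16

16


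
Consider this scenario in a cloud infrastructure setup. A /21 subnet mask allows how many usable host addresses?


Given: subnet mask /21
Host bits = 32 - 21 = 11
Total addresses = 2^11 = 2048
Usable hosts = 2048 - 2 (network + broadcast) = 2046

2046


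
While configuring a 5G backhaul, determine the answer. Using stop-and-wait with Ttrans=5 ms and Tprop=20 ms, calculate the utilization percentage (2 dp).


Given: Ttrans = 5 ms, Tprop = 20 ms
RTT = 2 * Tprop = 2 * 20 = 40 ms
U = Ttrans / (Ttrans + RTT)
U = 5 / (5 + 40)
U = 5 / 45 = 0.111111
U% = 11.11%

11.11


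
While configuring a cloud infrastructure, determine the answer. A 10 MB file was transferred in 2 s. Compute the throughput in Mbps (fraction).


Given: file = 10 MB, time = 2 s
File in Mb = 10 * 8 = 80 Mb
Throughput = 80 / 2 Mbps
Throughput = 40 Mbps

40


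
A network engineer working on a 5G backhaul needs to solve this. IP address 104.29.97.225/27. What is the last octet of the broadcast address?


Given: IP = 104.29.97.225, prefix = /27
Host bits = 32 - 27 = 5
Network last octet = 225 AND mask = 224
Host part size = 2^5 - 1 = 31
Broadcast last octet = 224 OR 31 = 255

255


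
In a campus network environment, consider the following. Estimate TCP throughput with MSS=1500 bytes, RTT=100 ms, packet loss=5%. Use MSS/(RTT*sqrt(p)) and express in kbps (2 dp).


Given: MSS = 1500 bytes, RTT = 100 ms, loss = 5%
RTT in seconds = 100 / 1000 = 0.1
Loss rate = 5% = 0.05
sqrt(loss) = sqrt(0.05) = 0.223606797750
Throughput (bytes/s) = 1500 / (0.1 * 0.223606797750) = 67082.0393
Throughput (kbps) = 67082.0393 * 8 / 1000 = 536.656315 -> 536.66 kbps (2 dp)

536.66


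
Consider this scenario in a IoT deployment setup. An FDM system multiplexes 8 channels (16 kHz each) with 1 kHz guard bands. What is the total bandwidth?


Given: 8 channels, 16 kHz each, guard = 1 kHz
Channel bandwidth = 8 * 16 = 128 kHz
Guard bands = 7 gaps * 1 kHz = 7 kHz
Total = 128 + 7 = 135 kHz

135


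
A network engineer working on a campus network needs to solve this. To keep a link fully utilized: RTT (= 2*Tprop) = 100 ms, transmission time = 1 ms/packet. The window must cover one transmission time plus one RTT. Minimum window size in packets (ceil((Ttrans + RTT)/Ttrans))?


Given: Ttrans = 1 ms, RTT = 100 ms (= 2 * Tprop, Tprop = 50 ms)
Time until first ACK returns = Ttrans + RTT = 1 + 100 = 101 ms
Need W * Ttrans >= Ttrans + RTT  ->  W >= (Ttrans + RTT) / Ttrans
(Ttrans + RTT) / Ttrans = 101 / 1 = 101
W_min = ceil(101) = 101

101


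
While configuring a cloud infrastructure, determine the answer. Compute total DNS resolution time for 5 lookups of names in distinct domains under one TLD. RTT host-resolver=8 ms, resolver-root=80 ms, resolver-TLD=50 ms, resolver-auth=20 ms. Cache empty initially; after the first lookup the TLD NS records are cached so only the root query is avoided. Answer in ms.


Lookup 1 (cold cache): local + root + TLD + auth = 8 + 80 + 50 + 20 = 158 ms
Lookups 2..5 (TLD NS cached -> skip root; new domain -> still ask TLD and auth): local + TLD + auth = 8 + 50 + 20 = 78 ms each
Remaining 4 lookups: 4 * 78 = 312 ms
Total = 158 + 312 = 470 ms

470


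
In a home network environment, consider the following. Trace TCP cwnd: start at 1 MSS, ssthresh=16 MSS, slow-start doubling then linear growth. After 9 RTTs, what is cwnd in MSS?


RTT 0: cwnd = 1 MSS (initial)
RTT 1: cwnd = 2 MSS (slow start, doubled)
RTT 2: cwnd = 4 MSS (slow start, doubled)
RTT 3: cwnd = 8 MSS (slow start, doubled)
RTT 4: cwnd = 16 MSS (slow start, doubled)
RTT 5: cwnd = 17 MSS (congestion avoidance, +1)
RTT 6: cwnd = 18 MSS (congestion avoidance, +1)
RTT 7: cwnd = 19 MSS (congestion avoidance, +1)
RTT 8: cwnd = 20 MSS (congestion avoidance, +1)
RTT 9: cwnd = 21 MSS (congestion avoidance, +1)

21


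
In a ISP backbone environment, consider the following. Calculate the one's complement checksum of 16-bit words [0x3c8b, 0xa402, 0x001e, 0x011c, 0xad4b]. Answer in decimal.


Given words: [0x3c8b, 0xa402, 0x001e, 0x011c, 0xad4b]
Step 1: Sum all words
Raw sum = 15499 + 41986 + 30 + 284 + 44363 = 102162
Step 2: Fold carry: (36626 + 1) = 36627
One's complement = ~36627 & 0xFFFF = 28908

28908


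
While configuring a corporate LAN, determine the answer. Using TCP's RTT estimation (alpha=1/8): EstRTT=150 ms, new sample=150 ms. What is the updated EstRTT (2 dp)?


Given: EstRTT = 150 ms, SampleRTT = 150 ms, alpha = 1/8
New EstRTT = (1 - alpha) * EstRTT + alpha * SampleRTT
(7/8) * 150 = 131.25
(1/8) * 150 = 18.75
New EstRTT = 131.25 + 18.75 = 150 ms -> 150.00 ms (2 dp)

150.00


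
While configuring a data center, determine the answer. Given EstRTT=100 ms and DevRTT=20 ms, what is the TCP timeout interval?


Given: EstRTT = 100 ms, DevRTT = 20 ms
Timeout = EstRTT + 4 * DevRTT
4 * DevRTT = 4 * 20 = 80
Timeout = 100 + 80 = 180 ms

180


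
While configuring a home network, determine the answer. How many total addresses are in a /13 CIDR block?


Given: CIDR prefix /13
Host bits = 32 - 13 = 19
Total addresses = 2^19 = 524288

524288


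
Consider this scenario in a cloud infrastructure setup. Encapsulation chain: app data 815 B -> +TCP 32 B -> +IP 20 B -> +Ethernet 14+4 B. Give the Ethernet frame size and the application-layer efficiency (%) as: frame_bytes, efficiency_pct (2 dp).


TCP segment = 815 + 32 = 847 B
IP packet = 847 + 20 = 867 B
Ethernet frame = 867 + 14 + 4 = 885 B
Efficiency = app / frame = 815 / 885 = 0.920904 = 92.0904% -> 92.09% (2 dp)

885, 92.09


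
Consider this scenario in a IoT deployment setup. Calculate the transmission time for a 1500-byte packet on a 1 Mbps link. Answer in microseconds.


Given: packet = 1500 bytes, bandwidth = 1 Mbps
Packet in bits = 1500 * 8 = 12000 bits
Bandwidth = 1 * 10^6 = 1000000 bps
Time = 12000 / 1000000 seconds
Time in us = 12000 * 10^6 / 1000000 = 12000

12000


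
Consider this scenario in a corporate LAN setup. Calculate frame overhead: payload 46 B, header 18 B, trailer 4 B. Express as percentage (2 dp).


Given: payload = 46 B, header = 18 B, trailer = 4 B
Overhead bytes = header + trailer = 18 + 4 = 22
Total frame = payload + overhead = 46 + 22 = 68
Overhead % = 22 / 68 * 100 = 32.3529% -> 32.35% (2 dp)

32.35


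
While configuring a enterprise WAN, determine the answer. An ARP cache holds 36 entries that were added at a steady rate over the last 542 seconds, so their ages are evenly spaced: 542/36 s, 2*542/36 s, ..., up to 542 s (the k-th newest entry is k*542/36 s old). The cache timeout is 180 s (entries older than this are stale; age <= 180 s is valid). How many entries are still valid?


Ages are k * 542/36 s for k = 1..36 (spacing = 15.0556 s).
Entry k is valid iff k * 542/36 <= 180 iff k <= 36 * 180 / 542 = 11.9557
n_valid = floor(11.9557) = 11
(n_stale = 36 - 11 = 25)

11


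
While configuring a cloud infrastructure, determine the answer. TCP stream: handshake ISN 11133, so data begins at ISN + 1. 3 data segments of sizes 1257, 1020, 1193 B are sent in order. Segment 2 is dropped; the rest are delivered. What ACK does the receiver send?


SYN uses sequence number 11133; first data byte = ISN + 1 = 11134.
Segment 1: SEQ = 11134, len = 1257 B, covers [11134, 12390]
Segment 2: SEQ = 12391, len = 1020 B, covers [12391, 13410] [LOST]
Segment 3: SEQ = 13411, len = 1193 B, covers [13411, 14603]
In-order data received: bytes [11134, 12390] (segments 1..1).
Segment 2 missing -> gap begins at byte 12391; later segments buffered out of order.
Cumulative ACK = next expected in-order byte = 11134 + 1257 = 12391

12391


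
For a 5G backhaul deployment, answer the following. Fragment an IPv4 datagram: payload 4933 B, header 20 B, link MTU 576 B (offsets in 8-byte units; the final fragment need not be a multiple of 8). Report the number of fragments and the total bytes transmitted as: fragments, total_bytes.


Max data per non-final fragment = floor((MTU - header)/8)*8 = floor((576 - 20)/8)*8 = floor(556/8)*8 = 552 B
Final fragment needs no 8-byte alignment: it can carry up to MTU - header = 556 B
Non-final fragments needed = ceil((payload - 556) / 552) = ceil(4377/552) = ceil(7.9293) = 8
Number of fragments = 8 + 1 = 9
Fragment sizes (data): 8 * 552 B + 517 B (last, 517 <= 556 OK)
Total bytes sent = payload + n_frags * header = 4933 + 9*20 = 4933 + 180 = 5113 B

9, 5113


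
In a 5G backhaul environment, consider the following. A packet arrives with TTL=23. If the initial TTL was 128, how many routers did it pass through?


Given: initial TTL = 128, received TTL = 23
Hops = initial TTL - received TTL
Hops = 128 - 23 = 105

105


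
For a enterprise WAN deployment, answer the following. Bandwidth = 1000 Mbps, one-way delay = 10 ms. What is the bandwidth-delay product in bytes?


Given: bandwidth = 1000 Mbps, delay = 10 ms
BDP in bits = 1000 * 10^6 * 10 / 1000
BDP in bits = 10000000
BDP in bytes = 10000000 / 8 = 1250000

1250000


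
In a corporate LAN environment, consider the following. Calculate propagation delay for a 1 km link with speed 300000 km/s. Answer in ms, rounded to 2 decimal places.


Given: distance = 1 km, speed = 300000 km/s
Delay = distance / speed = 1 / 300000 seconds
Delay in ms = 1 * 1000 / 300000
Delay = 0.0033 ms
Rounded to 2 dp = 0.00 ms

0.00


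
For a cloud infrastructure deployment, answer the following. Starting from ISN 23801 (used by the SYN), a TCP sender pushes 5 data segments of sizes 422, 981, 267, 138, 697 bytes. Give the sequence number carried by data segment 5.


The SYN occupies sequence number ISN = 23801, so the first data byte is ISN + 1 = 23802.
SEQ of data segment i = (ISN + 1) + sum of payload sizes of segments 1..i-1.
Segment 1: SEQ = 23802, payload = 422 bytes
Segment 2: SEQ = 24224, payload = 981 bytes
Segment 3: SEQ = 25205, payload = 267 bytes
Segment 4: SEQ = 25472, payload = 138 bytes
Segment 5: SEQ = 25610, payload = 697 bytes
SEQ of segment 5 = 23802 + 422 + 981 + 267 + 138 = 25610

25610


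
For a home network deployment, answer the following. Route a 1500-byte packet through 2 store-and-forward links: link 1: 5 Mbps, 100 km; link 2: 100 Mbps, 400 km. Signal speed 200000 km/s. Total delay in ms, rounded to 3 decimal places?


Packet = 1500 bytes = 12000 bits. Store-and-forward: sum (t_trans + t_prop) per link.
Link 1: t_trans = 12000/(5*10^6) s = 2.4000 ms; t_prop = 100/200000 s = 0.5000 ms; subtotal = 2.9000 ms
Link 2: t_trans = 12000/(100*10^6) s = 0.1200 ms; t_prop = 400/200000 s = 2.0000 ms; subtotal = 2.1200 ms
End-to-end = 2.9000 + 2.1200 = 5.0200 ms -> 5.020 ms (3 dp)

5.020


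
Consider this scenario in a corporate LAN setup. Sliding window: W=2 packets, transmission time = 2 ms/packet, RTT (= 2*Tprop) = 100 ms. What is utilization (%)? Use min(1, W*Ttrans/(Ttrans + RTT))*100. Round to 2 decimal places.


Given: W = 2, Ttrans = 2 ms, RTT = 100 ms (= 2 * Tprop, Tprop = 50 ms)
Cycle time = Ttrans + RTT = 2 + 100 = 102 ms (first packet sent until its ACK returns)
W * Ttrans = 2 * 2 = 4 ms of sending per cycle
W * Ttrans / (Ttrans + RTT) = 4 / 102 = 0.039216
U = min(1, 0.039216) = 0.039216
U% = 3.92%

3.92


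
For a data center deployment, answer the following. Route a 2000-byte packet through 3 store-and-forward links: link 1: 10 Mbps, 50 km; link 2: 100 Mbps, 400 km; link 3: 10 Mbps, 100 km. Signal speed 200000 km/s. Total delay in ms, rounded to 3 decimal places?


Packet = 2000 bytes = 16000 bits. Store-and-forward: sum (t_trans + t_prop) per link.
Link 1: t_trans = 16000/(10*10^6) s = 1.6000 ms; t_prop = 50/200000 s = 0.2500 ms; subtotal = 1.8500 ms
Link 2: t_trans = 16000/(100*10^6) s = 0.1600 ms; t_prop = 400/200000 s = 2.0000 ms; subtotal = 2.1600 ms
Link 3: t_trans = 16000/(10*10^6) s = 1.6000 ms; t_prop = 100/200000 s = 0.5000 ms; subtotal = 2.1000 ms
End-to-end = 1.8500 + 2.1600 + 2.1000 = 6.1100 ms -> 6.110 ms (3 dp)

6.110


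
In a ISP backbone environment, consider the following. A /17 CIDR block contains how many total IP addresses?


Given: CIDR prefix /17
Host bits = 32 - 17 = 15
Total addresses = 2^15 = 32768

32768


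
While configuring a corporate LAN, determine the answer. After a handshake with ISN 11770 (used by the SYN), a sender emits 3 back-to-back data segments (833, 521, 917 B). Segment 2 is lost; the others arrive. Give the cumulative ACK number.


SYN uses sequence number 11770; first data byte = ISN + 1 = 11771.
Segment 1: SEQ = 11771, len = 833 B, covers [11771, 12603]
Segment 2: SEQ = 12604, len = 521 B, covers [12604, 13124] [LOST]
Segment 3: SEQ = 13125, len = 917 B, covers [13125, 14041]
In-order data received: bytes [11771, 12603] (segments 1..1).
Segment 2 missing -> gap begins at byte 12604; later segments buffered out of order.
Cumulative ACK = next expected in-order byte = 11771 + 833 = 12604

12604


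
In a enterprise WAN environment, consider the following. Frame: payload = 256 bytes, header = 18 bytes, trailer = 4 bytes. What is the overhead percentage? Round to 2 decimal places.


Given: payload = 256 B, header = 18 B, trailer = 4 B
Overhead bytes = header + trailer = 18 + 4 = 22
Total frame = payload + overhead = 256 + 22 = 278
Overhead % = 22 / 278 * 100 = 7.9137% -> 7.91% (2 dp)

7.91


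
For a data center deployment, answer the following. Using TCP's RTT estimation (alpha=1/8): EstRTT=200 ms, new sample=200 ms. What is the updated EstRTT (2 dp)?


Given: EstRTT = 200 ms, SampleRTT = 200 ms, alpha = 1/8
New EstRTT = (1 - alpha) * EstRTT + alpha * SampleRTT
(7/8) * 200 = 175
(1/8) * 200 = 25
New EstRTT = 175 + 25 = 200 ms -> 200.00 ms (2 dp)

200.00


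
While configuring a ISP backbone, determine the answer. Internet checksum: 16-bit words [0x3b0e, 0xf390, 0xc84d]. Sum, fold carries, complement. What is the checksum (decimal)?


Given words: [0x3b0e, 0xf390, 0xc84d]
Step 1: Sum all words
Raw sum = 15118 + 62352 + 51277 = 128747
Step 2: Fold carry: (63211 + 1) = 63212
One's complement = ~63212 & 0xFFFF = 2323

2323


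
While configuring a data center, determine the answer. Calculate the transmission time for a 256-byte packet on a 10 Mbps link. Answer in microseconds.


Given: packet = 256 bytes, bandwidth = 10 Mbps
Packet in bits = 256 * 8 = 2048 bits
Bandwidth = 10 * 10^6 = 10000000 bps
Time = 2048 / 10000000 seconds
Time in us = 2048 * 10^6 / 10000000 = 204.8

204.8


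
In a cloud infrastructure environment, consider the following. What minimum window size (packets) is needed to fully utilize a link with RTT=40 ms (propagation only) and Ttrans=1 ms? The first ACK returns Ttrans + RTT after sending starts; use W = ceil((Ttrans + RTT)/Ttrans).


Given: Ttrans = 1 ms, RTT = 40 ms (= 2 * Tprop, Tprop = 20 ms)
Time until first ACK returns = Ttrans + RTT = 1 + 40 = 41 ms
Need W * Ttrans >= Ttrans + RTT  ->  W >= (Ttrans + RTT) / Ttrans
(Ttrans + RTT) / Ttrans = 41 / 1 = 41
W_min = ceil(41) = 41

41
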